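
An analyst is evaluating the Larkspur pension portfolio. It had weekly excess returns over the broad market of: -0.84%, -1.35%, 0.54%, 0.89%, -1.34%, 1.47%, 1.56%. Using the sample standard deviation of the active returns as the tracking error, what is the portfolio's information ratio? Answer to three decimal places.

0.104

Mean return r̄ = 0.930 / 7 = 0.1329%
Sample std dev = √[9.8783 / 6] = 1.2831%
IR = r̄ / tracking error = 0.1329 / 1.2831 = 0.1036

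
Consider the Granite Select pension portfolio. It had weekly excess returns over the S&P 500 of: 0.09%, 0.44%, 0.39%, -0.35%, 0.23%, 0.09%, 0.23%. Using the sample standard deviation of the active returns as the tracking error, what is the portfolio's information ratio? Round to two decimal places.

r̄ = (0.09 + 0.44 + 0.39 − 0.35 + 0.23 + 0.09 + 0.23) / 7 = 1.120 / 7 = 0.1600%
Sample std dev = √[0.4110 / 6] = 0.2617%
IR = r̄ / tracking error = 0.1600 / 0.2617 = 0.6114

0.61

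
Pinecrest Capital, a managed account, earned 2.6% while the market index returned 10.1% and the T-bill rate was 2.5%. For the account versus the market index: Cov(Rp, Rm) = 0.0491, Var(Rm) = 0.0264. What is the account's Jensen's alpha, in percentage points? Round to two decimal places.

-14.03

β = Cov / Var = 0.0491 / 0.0264 = 1.8598
E[R] = Rf + β(Rm − Rf) = 2.5% + 1.8598 × (10.1% − 2.5%) = 16.6345%
α = Rp − E[R] = 2.6% − 16.6345% = -14.0345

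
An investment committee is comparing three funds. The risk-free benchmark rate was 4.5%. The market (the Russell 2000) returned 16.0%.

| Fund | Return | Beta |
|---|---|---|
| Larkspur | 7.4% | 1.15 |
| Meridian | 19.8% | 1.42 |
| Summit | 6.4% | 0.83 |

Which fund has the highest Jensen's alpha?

Meridian

Larkspur: α = 7.4% − [4.5% + 1.15 × (16.0% − 4.5%)] = -10.325
Meridian: α = 19.8% − [4.5% + 1.42 × (16.0% − 4.5%)] = -1.030
Summit: α = 6.4% − [4.5% + 0.83 × (16.0% − 4.5%)] = -7.645
Highest: Meridian (-1.030).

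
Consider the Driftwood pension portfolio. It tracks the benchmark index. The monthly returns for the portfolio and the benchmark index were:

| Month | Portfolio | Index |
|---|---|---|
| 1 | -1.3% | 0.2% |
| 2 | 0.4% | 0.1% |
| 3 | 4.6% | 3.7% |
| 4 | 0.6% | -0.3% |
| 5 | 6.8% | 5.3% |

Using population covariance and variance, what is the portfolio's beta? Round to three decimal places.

1.271

r̄p = 2.2200%,  r̄m = 1.8000%
Cov = Σ(rp − r̄p)(rm − r̄m) / 5 = 6.5360
Var(rm) = Σ(rm − r̄m)² / 5 = 5.1440
β = Cov / Var = 6.5360 / 5.1440 = 1.2706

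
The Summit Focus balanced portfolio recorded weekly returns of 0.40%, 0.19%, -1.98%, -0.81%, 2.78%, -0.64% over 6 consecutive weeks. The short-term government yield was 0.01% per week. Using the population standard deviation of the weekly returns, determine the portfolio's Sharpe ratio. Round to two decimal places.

-0.01

Mean return r̄ = -0.060 / 6 = -0.0100%
Σ(r − r̄)² = (0.4 − (-0.0100))² + (0.19 − (-0.0100))² + … = 12.9100
σ = √[12.9100 / 6] = 1.4669%
Sharpe = (r̄ − rf) / σ = (-0.0100 − 0.01) / 1.4669 = -0.0200 / 1.4669 = -0.0136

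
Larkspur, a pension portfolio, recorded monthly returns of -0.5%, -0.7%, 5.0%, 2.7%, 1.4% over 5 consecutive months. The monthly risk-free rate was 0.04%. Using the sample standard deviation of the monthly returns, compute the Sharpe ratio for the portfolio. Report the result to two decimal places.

r̄ = (-0.5 − 0.7 + 5 + 2.7 + 1.4) / 5 = 1.5800%
Σ(r − r̄)² = 22.5080; sample σ = √(22.5080/4) = 2.3721%
Sharpe = (r̄ − rf) / σ = (1.5800 − 0.04) / 2.3721 = 1.5400 / 2.3721 = 0.6492

0.65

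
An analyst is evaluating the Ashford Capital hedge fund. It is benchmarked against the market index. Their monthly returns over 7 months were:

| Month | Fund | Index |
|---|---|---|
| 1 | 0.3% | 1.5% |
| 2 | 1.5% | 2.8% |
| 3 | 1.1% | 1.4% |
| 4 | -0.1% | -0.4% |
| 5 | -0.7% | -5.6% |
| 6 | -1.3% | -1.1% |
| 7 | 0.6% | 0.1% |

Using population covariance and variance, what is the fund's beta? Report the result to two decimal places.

0.27

r̄p = 0.2000%,  r̄m = -0.1857%
Cov = Σ(rp − r̄p)(rm − r̄m) / 7 = 1.7000
Var(rm) = Σ(rm − r̄m)² / 7 = 6.3641
β = Cov / Var = 1.7000 / 6.3641 = 0.2671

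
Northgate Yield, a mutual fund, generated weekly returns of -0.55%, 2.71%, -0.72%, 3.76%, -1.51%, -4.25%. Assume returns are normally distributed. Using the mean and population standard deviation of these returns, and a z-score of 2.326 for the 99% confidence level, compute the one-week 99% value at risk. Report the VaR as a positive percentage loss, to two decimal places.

6.29

Mean return r̄ = -0.560 / 6 = -0.0933%
Σ(r − r̄)² = (-0.55 − (-0.0933))² + (2.71 − (-0.0933))² + (-0.72 − (-0.0933))² + … = 42.5929
σ = √[42.5929 / 6] = 2.6644%
VaR = −(r̄ − z·σ) = −(-0.0933 − 2.326 × 2.6644) = −(-6.2907) = 6.2907%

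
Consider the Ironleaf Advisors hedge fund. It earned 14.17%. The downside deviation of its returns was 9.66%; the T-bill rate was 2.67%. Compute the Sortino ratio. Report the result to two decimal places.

Sortino = (Rp − Rf) / σd = (14.17% − 2.67%) / 9.66% = 11.50% / 9.66% = 1.1905

1.19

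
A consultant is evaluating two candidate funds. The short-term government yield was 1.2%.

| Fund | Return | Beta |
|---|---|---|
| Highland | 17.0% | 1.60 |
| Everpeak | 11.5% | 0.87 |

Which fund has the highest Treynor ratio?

Everpeak

Highland: Treynor = (17.0% − 1.2%) / 1.60 = 9.875
Everpeak: Treynor = (11.5% − 1.2%) / 0.87 = 11.839
Highest: Everpeak (11.839).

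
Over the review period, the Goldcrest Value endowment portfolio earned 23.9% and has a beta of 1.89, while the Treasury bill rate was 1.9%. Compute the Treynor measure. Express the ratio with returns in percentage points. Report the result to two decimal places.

11.64

Treynor = (Rp − Rf) / β = (23.9% − 1.9%) / 1.89 = 22.00 / 1.89 = 11.6402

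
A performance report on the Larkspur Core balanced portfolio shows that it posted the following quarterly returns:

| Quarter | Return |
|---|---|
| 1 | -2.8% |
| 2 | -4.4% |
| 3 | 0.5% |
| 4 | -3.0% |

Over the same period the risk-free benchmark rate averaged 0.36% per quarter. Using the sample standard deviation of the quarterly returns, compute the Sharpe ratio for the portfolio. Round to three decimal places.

-1.342

μ = (-2.8 − 4.4 + 0.5 − 3) / 4 = -2.4250%
Sample σ = √[Σ(r − μ)² / 3] = √[12.9275 / 3] = √4.3092 = 2.0759%
Sharpe = (μ − rf) / σ = (-2.4250 − 0.36) / 2.0759 = -2.7850 / 2.0759 = -1.3416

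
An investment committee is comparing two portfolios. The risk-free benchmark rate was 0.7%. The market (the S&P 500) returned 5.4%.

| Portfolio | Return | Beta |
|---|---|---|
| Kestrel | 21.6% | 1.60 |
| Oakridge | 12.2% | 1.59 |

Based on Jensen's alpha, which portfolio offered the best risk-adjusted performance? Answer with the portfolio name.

Kestrel

Kestrel: α = 21.6% − [0.7% + 1.60 × (5.4% − 0.7%)] = 13.380
Oakridge: α = 12.2% − [0.7% + 1.59 × (5.4% − 0.7%)] = 4.027
Highest: Kestrel (13.380).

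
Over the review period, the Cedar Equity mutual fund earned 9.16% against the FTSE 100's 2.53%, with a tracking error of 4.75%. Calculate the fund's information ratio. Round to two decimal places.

IR = (Rp − Rb) / TE = (9.16% − 2.53%) / 4.75% = 6.63% / 4.75% = 1.3958

1.40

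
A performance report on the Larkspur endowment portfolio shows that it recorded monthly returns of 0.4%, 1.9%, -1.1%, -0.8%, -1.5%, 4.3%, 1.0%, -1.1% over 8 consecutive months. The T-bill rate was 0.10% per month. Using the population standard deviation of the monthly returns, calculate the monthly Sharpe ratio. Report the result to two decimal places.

Mean return r̄ = 3.10 / 8 = 0.3875%
Population std dev = √[27.3688 / 8] = 1.8496%
Sharpe = (r̄ − rf) / σ = (0.3875 − 0.1) / 1.8496 = 0.2875 / 1.8496 = 0.1554

0.16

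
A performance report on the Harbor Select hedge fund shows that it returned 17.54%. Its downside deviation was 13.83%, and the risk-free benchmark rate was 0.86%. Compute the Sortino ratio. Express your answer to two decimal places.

1.21

Sortino = (Rp − Rf) / σd = (17.54% − 0.86%) / 13.83% = 16.68% / 13.83% = 1.2061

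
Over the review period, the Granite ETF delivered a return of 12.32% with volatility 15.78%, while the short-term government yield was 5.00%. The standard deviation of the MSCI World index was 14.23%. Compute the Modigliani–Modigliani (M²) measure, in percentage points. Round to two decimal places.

11.60

Sharpe = (Rp − Rf) / σp = (12.32% − 5.00%) / 15.78% = 0.4639
M² = Rf + Sharpe × σm = 5.00% + 0.4639 × 14.23% = 11.6013%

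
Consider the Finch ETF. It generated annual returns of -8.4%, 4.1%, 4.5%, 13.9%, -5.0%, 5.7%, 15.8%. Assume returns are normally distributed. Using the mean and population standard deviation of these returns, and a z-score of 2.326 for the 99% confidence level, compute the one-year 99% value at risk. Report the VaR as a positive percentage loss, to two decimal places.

14.77

Mean return μ = 30.60 / 7 = 4.3714%
Σ(r − μ)² = (-8.4 − 4.3714)² + (4.1 − 4.3714)² + (4.5 − 4.3714)² + … = 474.1943
σ = √[474.1943 / 7] = 8.2306%
VaR = −(μ − z·σ) = −(4.3714 − 2.326 × 8.2306) = −(-14.7730) = 14.7730%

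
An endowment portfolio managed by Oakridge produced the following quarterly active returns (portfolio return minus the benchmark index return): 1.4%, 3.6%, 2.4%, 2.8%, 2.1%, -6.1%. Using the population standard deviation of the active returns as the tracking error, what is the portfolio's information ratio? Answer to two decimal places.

μ = (1.4 + 3.6 + 2.4 + 2.8 + 2.1 − 6.1) / 6 = 6.20 / 6 = 1.0333%
Population std dev = √[63.7333 / 6] = 3.2592%
IR = μ / tracking error = 1.0333 / 3.2592 = 0.3170

0.32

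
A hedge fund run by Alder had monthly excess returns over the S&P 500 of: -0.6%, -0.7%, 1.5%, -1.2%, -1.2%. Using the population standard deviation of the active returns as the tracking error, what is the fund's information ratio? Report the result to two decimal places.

μ = (-0.6 − 0.7 + 1.5 − 1.2 − 1.2) / 5 = -0.4400%
Population std dev = √[5.0120 / 5] = 1.0012%
IR = μ / tracking error = -0.4400 / 1.0012 = -0.4395

-0.44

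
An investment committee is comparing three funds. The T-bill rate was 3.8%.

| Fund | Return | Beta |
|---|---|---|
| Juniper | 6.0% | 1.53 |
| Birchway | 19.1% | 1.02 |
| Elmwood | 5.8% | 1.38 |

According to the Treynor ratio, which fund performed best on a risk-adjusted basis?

Juniper: Treynor = (6.0% − 3.8%) / 1.53 = 1.438
Birchway: Treynor = (19.1% − 3.8%) / 1.02 = 15.000
Elmwood: Treynor = (5.8% − 3.8%) / 1.38 = 1.449
Highest: Birchway (15.000).

Birchway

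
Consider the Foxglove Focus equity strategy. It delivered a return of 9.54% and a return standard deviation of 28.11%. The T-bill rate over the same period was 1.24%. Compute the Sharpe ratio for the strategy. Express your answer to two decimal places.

Sharpe = (Rp − Rf) / σp = (9.54% − 1.24%) / 28.11% = 8.30% / 28.11% = 0.2953

0.30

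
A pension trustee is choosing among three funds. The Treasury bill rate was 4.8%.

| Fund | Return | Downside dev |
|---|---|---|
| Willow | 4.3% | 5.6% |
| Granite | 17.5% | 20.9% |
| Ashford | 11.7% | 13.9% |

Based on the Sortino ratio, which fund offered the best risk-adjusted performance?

Willow: Sortino ratio = (4.3% − 4.8%) / 5.6% = -0.089
Granite: Sortino ratio = (17.5% − 4.8%) / 20.9% = 0.608
Ashford: Sortino ratio = (11.7% − 4.8%) / 13.9% = 0.496
Highest: Granite (0.608).

Granite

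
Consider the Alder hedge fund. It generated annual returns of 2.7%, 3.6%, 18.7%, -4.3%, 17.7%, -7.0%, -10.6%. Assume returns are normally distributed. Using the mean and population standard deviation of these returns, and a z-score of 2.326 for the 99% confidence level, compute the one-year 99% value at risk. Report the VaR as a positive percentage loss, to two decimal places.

21.91

r̄ = (2.7 + 3.6 + 18.7 − 4.3 + 17.7 − 7 − 10.6) / 7 = 2.9714%
Σ(r − r̄)² = (2.7 − 2.9714)² + (3.6 − 2.9714)² + … = 801.2743
population σ = √(801.2743 / 7) = √114.4678 = 10.6990%
VaR = −(r̄ − z·σ) = −(2.9714 − 2.326 × 10.6990) = −(-21.9145) = 21.9145%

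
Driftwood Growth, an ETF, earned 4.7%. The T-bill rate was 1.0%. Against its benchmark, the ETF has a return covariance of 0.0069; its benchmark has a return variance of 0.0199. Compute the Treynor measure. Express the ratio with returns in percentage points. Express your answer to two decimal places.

10.67

β = Cov / Var = 0.0069 / 0.0199 = 0.3467
Treynor = (Rp − Rf) / β = (4.7% − 1.0%) / 0.3467 = 3.70 / 0.3467 = 10.6721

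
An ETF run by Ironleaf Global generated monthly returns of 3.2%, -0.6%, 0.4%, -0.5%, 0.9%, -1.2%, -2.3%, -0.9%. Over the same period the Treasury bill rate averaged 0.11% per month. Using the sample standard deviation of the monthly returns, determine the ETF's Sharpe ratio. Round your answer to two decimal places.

-0.14

μ = (3.2 − 0.6 + 0.4 − 0.5 + 0.9 − 1.2 − 2.3 − 0.9) / 8 = -0.1250%
Σ(r − μ)² = (3.2 − (-0.1250))² + (-0.6 − (-0.1250))² + … = 19.2350
σ = √[19.2350 / 7] = 1.6577%
Sharpe = (μ − rf) / σ = (-0.1250 − 0.11) / 1.6577 = -0.2350 / 1.6577 = -0.1418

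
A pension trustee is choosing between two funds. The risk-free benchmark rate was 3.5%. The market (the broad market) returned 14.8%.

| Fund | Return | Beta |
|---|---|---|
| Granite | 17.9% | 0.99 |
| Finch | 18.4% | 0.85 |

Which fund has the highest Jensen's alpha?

Finch

Granite: α = 17.9% − [3.5% + 0.99 × (14.8% − 3.5%)] = 3.213
Finch: α = 18.4% − [3.5% + 0.85 × (14.8% − 3.5%)] = 5.295
Highest: Finch (5.295).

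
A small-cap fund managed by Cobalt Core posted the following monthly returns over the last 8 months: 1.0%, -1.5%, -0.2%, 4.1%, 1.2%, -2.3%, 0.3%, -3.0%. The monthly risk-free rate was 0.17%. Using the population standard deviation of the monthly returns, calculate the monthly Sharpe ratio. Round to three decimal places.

-0.104

Mean return μ = -0.40 / 8 = -0.0500%
Population std dev = √[35.9000 / 8] = 2.1184%
Sharpe = (μ − rf) / σ = (-0.0500 − 0.17) / 2.1184 = -0.2200 / 2.1184 = -0.1039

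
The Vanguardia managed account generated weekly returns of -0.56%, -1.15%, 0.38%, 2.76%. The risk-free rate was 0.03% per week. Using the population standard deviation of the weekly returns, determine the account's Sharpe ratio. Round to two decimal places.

r̄ = (-0.56 − 1.15 + 0.38 + 2.76) / 4 = 1.430 / 4 = 0.3575%
Σ(r − r̄)² = 8.8869; population σ = √(8.8869/4) = 1.4905%
Sharpe = (r̄ − rf) / σ = (0.3575 − 0.03) / 1.4905 = 0.3275 / 1.4905 = 0.2197

0.22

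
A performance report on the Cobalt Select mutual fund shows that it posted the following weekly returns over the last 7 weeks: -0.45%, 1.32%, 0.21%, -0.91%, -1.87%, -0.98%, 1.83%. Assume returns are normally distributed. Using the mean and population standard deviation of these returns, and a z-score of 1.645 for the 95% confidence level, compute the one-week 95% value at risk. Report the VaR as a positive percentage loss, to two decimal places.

2.14

r̄ = (-0.45 + 1.32 + 0.21 − 0.91 − 1.87 − 0.98 + 1.83) / 7 = -0.850 / 7 = -0.1214%
Σ(r − r̄)² = (-0.45 − (-0.1214))² + (1.32 − (-0.1214))² + (0.21 − (-0.1214))² + … = 10.5201
σ = √[10.5201 / 7] = 1.2259%
VaR = −(r̄ − z·σ) = −(-0.1214 − 1.645 × 1.2259) = −(-2.1380) = 2.1380%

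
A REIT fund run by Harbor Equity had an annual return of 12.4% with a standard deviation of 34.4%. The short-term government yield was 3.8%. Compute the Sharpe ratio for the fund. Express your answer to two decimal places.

Sharpe = (Rp − Rf) / σp = (12.4% − 3.8%) / 34.4% = 8.60% / 34.4% = 0.2500

0.25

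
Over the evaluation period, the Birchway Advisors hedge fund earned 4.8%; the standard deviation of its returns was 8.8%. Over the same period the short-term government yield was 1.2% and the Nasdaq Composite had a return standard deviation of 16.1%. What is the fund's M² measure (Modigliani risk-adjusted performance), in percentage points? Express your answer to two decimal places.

Sharpe = (Rp − Rf) / σp = (4.8% − 1.2%) / 8.8% = 0.4091
M² = Rf + Sharpe × σm = 1.2% + 0.4091 × 16.1% = 7.7865%

7.79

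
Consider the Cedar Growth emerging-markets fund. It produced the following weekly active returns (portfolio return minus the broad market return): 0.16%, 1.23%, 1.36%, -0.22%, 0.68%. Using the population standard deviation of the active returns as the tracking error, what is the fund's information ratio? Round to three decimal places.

r̄ = (0.16 + 1.23 + 1.36 − 0.22 + 0.68) / 5 = 0.6420%
Σ(r − r̄)² = 1.8381; population σ = √(1.8381/5) = 0.6063%
IR = r̄ / tracking error = 0.6420 / 0.6063 = 1.0589

1.059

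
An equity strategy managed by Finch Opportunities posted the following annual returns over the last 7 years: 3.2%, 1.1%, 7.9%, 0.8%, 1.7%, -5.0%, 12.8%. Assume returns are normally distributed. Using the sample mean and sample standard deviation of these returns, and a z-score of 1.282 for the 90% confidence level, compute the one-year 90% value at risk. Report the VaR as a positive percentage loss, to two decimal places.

r̄ = (3.2 + 1.1 + 7.9 + 0.8 + 1.7 − 5 + 12.8) / 7 = 22.50 / 7 = 3.2143%
Σ(r − r̄)² = 193.9086; sample σ = √(193.9086/6) = 5.6849%
VaR = −(r̄ − z·σ) = −(3.2143 − 1.282 × 5.6849) = −(-4.0737) = 4.0737%

4.07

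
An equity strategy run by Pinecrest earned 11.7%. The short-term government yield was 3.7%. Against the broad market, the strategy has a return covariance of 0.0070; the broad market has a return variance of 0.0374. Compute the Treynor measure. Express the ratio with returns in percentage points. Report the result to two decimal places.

β = Cov / Var = 0.0070 / 0.0374 = 0.1872
Treynor = (Rp − Rf) / β = (11.7% − 3.7%) / 0.1872 = 8.00 / 0.1872 = 42.7350

42.74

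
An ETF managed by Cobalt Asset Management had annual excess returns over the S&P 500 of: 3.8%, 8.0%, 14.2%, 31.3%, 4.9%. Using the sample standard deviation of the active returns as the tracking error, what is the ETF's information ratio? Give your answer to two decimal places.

μ = (3.8 + 8 + 14.2 + 31.3 + 4.9) / 5 = 62.20 / 5 = 12.4400%
Σ(r − μ)² = 510.0120; sample σ = √(510.0120/4) = 11.2917%
IR = μ / tracking error = 12.4400 / 11.2917 = 1.1017

1.10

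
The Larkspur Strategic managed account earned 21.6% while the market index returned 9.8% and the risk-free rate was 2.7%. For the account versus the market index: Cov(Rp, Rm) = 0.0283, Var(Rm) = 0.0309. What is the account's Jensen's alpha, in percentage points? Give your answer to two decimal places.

β = Cov / Var = 0.0283 / 0.0309 = 0.9159
E[R] = Rf + β(Rm − Rf) = 2.7% + 0.9159 × (9.8% − 2.7%) = 9.2029%
α = Rp − E[R] = 21.6% − 9.2029% = 12.3971

12.40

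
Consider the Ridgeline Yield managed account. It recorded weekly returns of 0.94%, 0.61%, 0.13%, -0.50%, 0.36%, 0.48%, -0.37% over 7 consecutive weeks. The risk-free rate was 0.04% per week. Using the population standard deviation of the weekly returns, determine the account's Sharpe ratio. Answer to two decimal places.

μ = (0.94 + 0.61 + 0.13 − 0.5 + 0.36 + 0.48 − 0.37) / 7 = 0.2357%
Σ(r − μ)² = 1.6306; population σ = √(1.6306/7) = 0.4826%
Sharpe = (μ − rf) / σ = (0.2357 − 0.04) / 0.4826 = 0.1957 / 0.4826 = 0.4055

0.41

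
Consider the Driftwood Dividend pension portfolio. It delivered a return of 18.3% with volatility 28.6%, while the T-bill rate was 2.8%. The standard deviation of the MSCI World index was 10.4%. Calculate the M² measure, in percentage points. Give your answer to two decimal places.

8.44

Sharpe = (Rp − Rf) / σp = (18.3% − 2.8%) / 28.6% = 0.5420
M² = Rf + Sharpe × σm = 2.8% + 0.5420 × 10.4% = 8.4368%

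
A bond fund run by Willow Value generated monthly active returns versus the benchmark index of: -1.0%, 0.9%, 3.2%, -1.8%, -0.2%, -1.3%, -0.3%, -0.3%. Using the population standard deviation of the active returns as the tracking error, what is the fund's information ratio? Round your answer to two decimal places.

Mean return μ = -0.80 / 8 = -0.1000%
Σ(r − μ)² = (-1 − (-0.1000))² + (0.9 − (-0.1000))² + … = 17.1200
population σ = √(17.1200 / 8) = √2.1400 = 1.4629%
IR = μ / tracking error = -0.1000 / 1.4629 = -0.0684

-0.07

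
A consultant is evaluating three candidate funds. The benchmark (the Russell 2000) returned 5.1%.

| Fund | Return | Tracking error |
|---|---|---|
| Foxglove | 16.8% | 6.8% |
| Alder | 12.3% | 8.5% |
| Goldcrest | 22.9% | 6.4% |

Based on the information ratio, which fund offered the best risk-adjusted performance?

Goldcrest

Foxglove: IR = (16.8% − 5.1%) / 6.8% = 1.721
Alder: IR = (12.3% − 5.1%) / 8.5% = 0.847
Goldcrest: IR = (22.9% − 5.1%) / 6.4% = 2.781
Highest: Goldcrest (2.781).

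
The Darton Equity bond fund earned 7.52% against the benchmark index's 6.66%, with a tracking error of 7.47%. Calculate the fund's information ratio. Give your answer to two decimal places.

0.12

IR = (Rp − Rb) / TE = (7.52% − 6.66%) / 7.47% = 0.86% / 7.47% = 0.1151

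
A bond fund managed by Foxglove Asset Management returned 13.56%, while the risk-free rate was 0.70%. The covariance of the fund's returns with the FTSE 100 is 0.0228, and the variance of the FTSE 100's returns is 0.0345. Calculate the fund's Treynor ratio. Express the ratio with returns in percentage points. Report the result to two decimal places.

19.46

β = Cov / Var = 0.0228 / 0.0345 = 0.6609
Treynor = (Rp − Rf) / β = (13.56% − 0.70%) / 0.6609 = 12.86 / 0.6609 = 19.4583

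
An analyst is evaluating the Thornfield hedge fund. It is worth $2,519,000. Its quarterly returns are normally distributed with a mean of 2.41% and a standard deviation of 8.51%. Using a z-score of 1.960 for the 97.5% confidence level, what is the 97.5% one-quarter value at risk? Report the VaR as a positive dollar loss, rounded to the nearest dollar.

$359,451

Return at the 97.5% tail: μ − z·σ = 2.41% − 1.960 × 8.51% = 2.41 − 16.6796 = -14.2696%
VaR = −(-14.2696%) × $2,519,000 = 14.2696% × $2,519,000 = $359,451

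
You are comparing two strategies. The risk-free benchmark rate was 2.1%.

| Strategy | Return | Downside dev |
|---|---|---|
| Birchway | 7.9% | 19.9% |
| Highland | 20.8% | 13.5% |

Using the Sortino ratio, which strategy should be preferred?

Highland

Birchway: Sortino ratio = (7.9% − 2.1%) / 19.9% = 0.291
Highland: Sortino ratio = (20.8% − 2.1%) / 13.5% = 1.385
Highest: Highland (1.385).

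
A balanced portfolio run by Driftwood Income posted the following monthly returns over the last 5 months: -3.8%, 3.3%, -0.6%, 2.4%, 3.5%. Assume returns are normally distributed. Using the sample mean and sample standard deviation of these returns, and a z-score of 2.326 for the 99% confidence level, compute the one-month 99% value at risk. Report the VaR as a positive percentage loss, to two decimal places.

6.31

μ = (-3.8 + 3.3 − 0.6 + 2.4 + 3.5) / 5 = 4.80 / 5 = 0.9600%
Σ(r − μ)² = 39.0920; sample σ = √(39.0920/4) = 3.1262%
VaR = −(μ − z·σ) = −(0.9600 − 2.326 × 3.1262) = −(-6.3115) = 6.3115%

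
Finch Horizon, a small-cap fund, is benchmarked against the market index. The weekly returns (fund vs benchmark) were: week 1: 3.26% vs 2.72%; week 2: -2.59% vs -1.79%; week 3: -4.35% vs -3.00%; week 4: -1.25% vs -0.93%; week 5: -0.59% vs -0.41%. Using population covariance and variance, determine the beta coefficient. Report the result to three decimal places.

1.321

r̄p = -1.1040%,  r̄m = -0.6820%
Cov = Σ(rp − r̄p)(rm − r̄m) / 5 = 4.8386
Var(rm) = Σ(rm − r̄m)² / 5 = 3.6620
β = Cov / Var = 4.8386 / 3.6620 = 1.3213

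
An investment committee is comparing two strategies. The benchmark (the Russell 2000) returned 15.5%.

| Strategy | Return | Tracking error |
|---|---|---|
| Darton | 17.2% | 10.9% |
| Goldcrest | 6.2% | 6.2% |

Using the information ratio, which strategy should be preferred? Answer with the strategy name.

Darton

Darton: IR = (17.2% − 15.5%) / 10.9% = 0.156
Goldcrest: IR = (6.2% − 15.5%) / 6.2% = -1.500
Highest: Darton (0.156).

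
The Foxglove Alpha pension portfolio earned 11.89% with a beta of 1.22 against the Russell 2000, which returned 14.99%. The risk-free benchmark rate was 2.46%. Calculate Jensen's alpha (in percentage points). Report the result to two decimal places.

-5.86

CAPM expected return = Rf + β(Rm − Rf) = 2.46% + 1.22 × (14.99% − 2.46%) = 2.46 + 1.22 × 12.53 = 17.7466%
Jensen's α = Rp − E[R] = 11.89% − 17.7466% = -5.8566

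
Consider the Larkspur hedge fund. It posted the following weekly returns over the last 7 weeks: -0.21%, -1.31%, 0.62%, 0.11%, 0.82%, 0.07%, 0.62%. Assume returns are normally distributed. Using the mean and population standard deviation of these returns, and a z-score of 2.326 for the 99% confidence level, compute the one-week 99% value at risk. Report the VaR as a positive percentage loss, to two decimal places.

r̄ = (-0.21 − 1.31 + 0.62 + 0.11 + 0.82 + 0.07 + 0.62) / 7 = 0.1029%
Population σ = √[Σ(r − r̄)² / 7] = √[3.1443 / 7] = √0.4492 = 0.6702%
VaR = −(r̄ − z·σ) = −(0.1029 − 2.326 × 0.6702) = −(-1.4560) = 1.4560%

1.46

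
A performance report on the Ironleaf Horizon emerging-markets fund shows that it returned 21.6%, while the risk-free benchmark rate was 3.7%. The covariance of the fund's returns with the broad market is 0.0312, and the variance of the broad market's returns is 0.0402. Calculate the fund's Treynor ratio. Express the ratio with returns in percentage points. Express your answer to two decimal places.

β = Cov / Var = 0.0312 / 0.0402 = 0.7761
Treynor = (Rp − Rf) / β = (21.6% − 3.7%) / 0.7761 = 17.90 / 0.7761 = 23.0640

23.06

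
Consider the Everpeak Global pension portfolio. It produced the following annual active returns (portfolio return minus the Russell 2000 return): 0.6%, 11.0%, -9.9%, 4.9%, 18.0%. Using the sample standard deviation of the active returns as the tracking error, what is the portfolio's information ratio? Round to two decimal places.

0.47

μ = (0.6 + 11 − 9.9 + 4.9 + 18) / 5 = 4.9200%
Sample σ = √[Σ(r − μ)² / 4] = √[446.3480 / 4] = √111.5870 = 10.5635%
IR = μ / tracking error = 4.9200 / 10.5635 = 0.4658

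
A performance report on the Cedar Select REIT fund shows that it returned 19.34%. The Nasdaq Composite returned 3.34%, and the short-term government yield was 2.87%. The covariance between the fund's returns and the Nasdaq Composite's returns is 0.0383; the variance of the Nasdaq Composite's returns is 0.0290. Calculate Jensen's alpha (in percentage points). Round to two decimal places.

β = Cov / Var = 0.0383 / 0.0290 = 1.3207
E[R] = Rf + β(Rm − Rf) = 2.87% + 1.3207 × (3.34% − 2.87%) = 3.4907%
α = Rp − E[R] = 19.34% − 3.4907% = 15.8493

15.85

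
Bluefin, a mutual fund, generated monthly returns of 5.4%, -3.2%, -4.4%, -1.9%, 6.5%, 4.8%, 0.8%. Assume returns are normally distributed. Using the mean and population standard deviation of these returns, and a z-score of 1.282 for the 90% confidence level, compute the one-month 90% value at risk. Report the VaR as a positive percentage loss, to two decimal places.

r̄ = (5.4 − 3.2 − 4.4 − 1.9 + 6.5 + 4.8 + 0.8) / 7 = 8.00 / 7 = 1.1429%
Σ(r − r̄)² = (5.4 − 1.1429)² + (-3.2 − 1.1429)² + … = 119.1571
σ = √[119.1571 / 7] = 4.1258%
VaR = −(r̄ − z·σ) = −(1.1429 − 1.282 × 4.1258) = −(-4.1464) = 4.1464%

4.15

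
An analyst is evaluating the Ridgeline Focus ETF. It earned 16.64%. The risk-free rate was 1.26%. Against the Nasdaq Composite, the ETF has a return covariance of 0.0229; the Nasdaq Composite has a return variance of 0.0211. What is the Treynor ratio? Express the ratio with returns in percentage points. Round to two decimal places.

β = Cov / Var = 0.0229 / 0.0211 = 1.0853
Treynor = (Rp − Rf) / β = (16.64% − 1.26%) / 1.0853 = 15.38 / 1.0853 = 14.1712

14.17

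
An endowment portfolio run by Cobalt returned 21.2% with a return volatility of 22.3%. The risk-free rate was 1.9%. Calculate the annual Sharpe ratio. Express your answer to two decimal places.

Sharpe = (Rp − Rf) / σp = (21.2% − 1.9%) / 22.3% = 19.30% / 22.3% = 0.8655

0.87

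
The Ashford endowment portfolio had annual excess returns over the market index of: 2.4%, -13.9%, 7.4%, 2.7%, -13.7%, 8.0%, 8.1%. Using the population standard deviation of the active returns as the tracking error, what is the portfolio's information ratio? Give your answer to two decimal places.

μ = (2.4 − 13.9 + 7.4 + 2.7 − 13.7 + 8 + 8.1) / 7 = 1.00 / 7 = 0.1429%
Σ(r − μ)² = (2.4 − 0.1429)² + (-13.9 − 0.1429)² + (7.4 − 0.1429)² + … = 578.1771
σ = √[578.1771 / 7] = 9.0883%
IR = μ / tracking error = 0.1429 / 9.0883 = 0.0157

0.02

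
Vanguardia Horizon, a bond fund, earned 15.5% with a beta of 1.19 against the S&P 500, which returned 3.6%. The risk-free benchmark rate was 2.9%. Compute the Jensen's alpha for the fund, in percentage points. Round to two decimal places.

11.77

CAPM expected return = Rf + β(Rm − Rf) = 2.9% + 1.19 × (3.6% − 2.9%) = 2.9 + 1.19 × 0.70 = 3.7330%
Jensen's α = Rp − E[R] = 15.5% − 3.7330% = 11.7670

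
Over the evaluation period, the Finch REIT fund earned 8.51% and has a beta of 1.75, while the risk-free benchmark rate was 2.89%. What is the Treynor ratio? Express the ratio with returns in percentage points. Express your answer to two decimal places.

3.21

Treynor = (Rp − Rf) / β = (8.51% − 2.89%) / 1.75 = 5.62 / 1.75 = 3.2114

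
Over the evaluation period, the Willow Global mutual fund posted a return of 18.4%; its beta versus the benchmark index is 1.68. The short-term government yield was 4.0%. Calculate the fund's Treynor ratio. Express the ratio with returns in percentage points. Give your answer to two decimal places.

8.57

Treynor = (Rp − Rf) / β = (18.4% − 4.0%) / 1.68 = 14.40 / 1.68 = 8.5714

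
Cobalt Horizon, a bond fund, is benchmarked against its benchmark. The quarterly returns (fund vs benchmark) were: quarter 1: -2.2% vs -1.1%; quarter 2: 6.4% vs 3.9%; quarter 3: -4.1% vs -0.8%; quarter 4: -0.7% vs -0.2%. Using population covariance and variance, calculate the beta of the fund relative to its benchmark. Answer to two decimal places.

r̄p = -0.1500%,  r̄m = 0.4500%
Cov = Σ(rp − r̄p)(rm − r̄m) / 4 = 7.7675
Var(rm) = Σ(rm − r̄m)² / 4 = 4.0725
β = Cov / Var = 7.7675 / 4.0725 = 1.9073

1.91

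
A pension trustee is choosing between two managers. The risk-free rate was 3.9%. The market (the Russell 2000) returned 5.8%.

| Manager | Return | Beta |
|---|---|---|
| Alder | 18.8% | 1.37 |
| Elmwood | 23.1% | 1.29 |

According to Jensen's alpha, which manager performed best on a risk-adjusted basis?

Alder: α = 18.8% − [3.9% + 1.37 × (5.8% − 3.9%)] = 12.297
Elmwood: α = 23.1% − [3.9% + 1.29 × (5.8% − 3.9%)] = 16.749
Highest: Elmwood (16.749).

Elmwood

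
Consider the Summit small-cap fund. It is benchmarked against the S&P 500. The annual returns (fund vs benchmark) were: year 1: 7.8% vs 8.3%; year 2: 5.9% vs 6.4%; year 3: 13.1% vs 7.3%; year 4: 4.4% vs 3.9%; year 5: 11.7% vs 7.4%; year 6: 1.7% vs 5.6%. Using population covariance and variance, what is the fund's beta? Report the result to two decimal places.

1.81

r̄p = 7.4333%,  r̄m = 6.4833%
Cov = Σ(rp − r̄p)(rm − r̄m) / 6 = 3.7056
Var(rm) = Σ(rm − r̄m)² / 6 = 2.0447
β = Cov / Var = 3.7056 / 2.0447 = 1.8123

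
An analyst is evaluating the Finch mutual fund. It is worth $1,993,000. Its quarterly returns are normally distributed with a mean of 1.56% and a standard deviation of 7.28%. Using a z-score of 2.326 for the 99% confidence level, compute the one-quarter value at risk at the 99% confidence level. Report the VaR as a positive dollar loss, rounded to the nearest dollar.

Return at the 99% tail: μ − z·σ = 1.56% − 2.326 × 7.28% = 1.56 − 16.93328 = -15.37328%
VaR = −(-15.37328%) × $1,993,000 = 15.37328% × $1,993,000 = $306,389

$306,389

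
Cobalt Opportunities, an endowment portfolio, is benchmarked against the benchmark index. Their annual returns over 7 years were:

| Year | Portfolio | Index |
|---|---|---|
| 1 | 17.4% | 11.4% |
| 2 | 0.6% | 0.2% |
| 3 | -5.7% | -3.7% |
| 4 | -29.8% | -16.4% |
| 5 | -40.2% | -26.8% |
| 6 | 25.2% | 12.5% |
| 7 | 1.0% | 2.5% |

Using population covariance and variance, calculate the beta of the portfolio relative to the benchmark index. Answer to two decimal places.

1.63

r̄p = -4.5000%,  r̄m = -2.9000%
Cov = Σ(rp − r̄p)(rm − r̄m) / 7 = 287.4000
Var(rm) = Σ(rm − r̄m)² / 7 = 176.3600
β = Cov / Var = 287.4000 / 176.3600 = 1.6296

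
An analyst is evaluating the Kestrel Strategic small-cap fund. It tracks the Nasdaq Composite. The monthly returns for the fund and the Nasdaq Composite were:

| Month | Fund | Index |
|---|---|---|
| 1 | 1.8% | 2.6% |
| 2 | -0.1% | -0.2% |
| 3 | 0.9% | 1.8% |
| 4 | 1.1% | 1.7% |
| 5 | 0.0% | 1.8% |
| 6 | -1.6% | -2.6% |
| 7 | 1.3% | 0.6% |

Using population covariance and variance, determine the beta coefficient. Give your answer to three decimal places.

0.556

r̄p = 0.4857%,  r̄m = 0.8143%
Cov = Σ(rp − r̄p)(rm − r̄m) / 7 = 1.4802
Var(rm) = Σ(rm − r̄m)² / 7 = 2.6641
β = Cov / Var = 1.4802 / 2.6641 = 0.5556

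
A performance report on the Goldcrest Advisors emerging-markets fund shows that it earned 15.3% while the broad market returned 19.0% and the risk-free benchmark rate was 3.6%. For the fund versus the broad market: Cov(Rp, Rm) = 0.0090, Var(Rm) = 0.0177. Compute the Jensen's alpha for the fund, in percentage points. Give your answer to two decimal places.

3.87

β = Cov / Var = 0.0090 / 0.0177 = 0.5085
E[R] = Rf + β(Rm − Rf) = 3.6% + 0.5085 × (19.0% − 3.6%) = 11.4309%
α = Rp − E[R] = 15.3% − 11.4309% = 3.8691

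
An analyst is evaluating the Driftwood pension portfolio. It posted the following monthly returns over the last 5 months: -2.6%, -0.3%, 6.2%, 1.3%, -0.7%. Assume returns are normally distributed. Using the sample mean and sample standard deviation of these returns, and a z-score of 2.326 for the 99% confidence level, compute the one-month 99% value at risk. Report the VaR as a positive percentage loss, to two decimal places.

6.97

Mean return r̄ = 3.90 / 5 = 0.7800%
Σ(r − r̄)² = (-2.6 − 0.7800)² + (-0.3 − 0.7800)² + (6.2 − 0.7800)² + … = 44.4280
sample σ = √(44.4280 / 4) = √11.1070 = 3.3327%
VaR = −(r̄ − z·σ) = −(0.7800 − 2.326 × 3.3327) = −(-6.9719) = 6.9719%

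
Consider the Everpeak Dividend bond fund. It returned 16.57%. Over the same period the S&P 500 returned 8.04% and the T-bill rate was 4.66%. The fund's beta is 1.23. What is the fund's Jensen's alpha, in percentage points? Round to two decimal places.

CAPM expected return = Rf + β(Rm − Rf) = 4.66% + 1.23 × (8.04% − 4.66%) = 4.66 + 1.23 × 3.38 = 8.8174%
Jensen's α = Rp − E[R] = 16.57% − 8.8174% = 7.7526

7.75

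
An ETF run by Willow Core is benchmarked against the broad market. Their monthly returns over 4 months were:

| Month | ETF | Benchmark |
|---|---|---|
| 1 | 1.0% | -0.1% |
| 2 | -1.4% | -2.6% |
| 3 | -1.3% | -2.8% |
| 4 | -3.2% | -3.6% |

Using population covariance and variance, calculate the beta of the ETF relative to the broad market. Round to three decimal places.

r̄p = -1.2250%,  r̄m = -2.2750%
Cov = Σ(rp − r̄p)(rm − r̄m) / 4 = 1.8881
Var(rm) = Σ(rm − r̄m)² / 4 = 1.7169
β = Cov / Var = 1.8881 / 1.7169 = 1.0997

1.100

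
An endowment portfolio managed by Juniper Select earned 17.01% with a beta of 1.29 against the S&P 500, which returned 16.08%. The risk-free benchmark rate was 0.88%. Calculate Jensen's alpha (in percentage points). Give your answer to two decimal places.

-3.48

CAPM expected return = Rf + β(Rm − Rf) = 0.88% + 1.29 × (16.08% − 0.88%) = 0.88 + 1.29 × 15.20 = 20.4880%
Jensen's α = Rp − E[R] = 17.01% − 20.4880% = -3.4780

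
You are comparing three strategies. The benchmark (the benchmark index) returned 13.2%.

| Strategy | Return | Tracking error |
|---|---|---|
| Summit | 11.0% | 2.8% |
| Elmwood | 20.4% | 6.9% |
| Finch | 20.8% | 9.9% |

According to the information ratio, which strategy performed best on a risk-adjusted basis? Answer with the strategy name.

Summit: IR = (11.0% − 13.2%) / 2.8% = -0.786
Elmwood: IR = (20.4% − 13.2%) / 6.9% = 1.043
Finch: IR = (20.8% − 13.2%) / 9.9% = 0.768
Highest: Elmwood (1.043).

Elmwood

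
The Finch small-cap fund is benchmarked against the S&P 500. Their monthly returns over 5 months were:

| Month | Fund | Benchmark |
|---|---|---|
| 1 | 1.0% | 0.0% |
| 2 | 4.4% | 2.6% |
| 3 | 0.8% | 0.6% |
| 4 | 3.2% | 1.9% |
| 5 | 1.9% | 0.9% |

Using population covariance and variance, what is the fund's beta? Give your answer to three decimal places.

1.417

r̄p = 2.2600%,  r̄m = 1.2000%
Cov = Σ(rp − r̄p)(rm − r̄m) / 5 = 1.2300
Var(rm) = Σ(rm − r̄m)² / 5 = 0.8680
β = Cov / Var = 1.2300 / 0.8680 = 1.4171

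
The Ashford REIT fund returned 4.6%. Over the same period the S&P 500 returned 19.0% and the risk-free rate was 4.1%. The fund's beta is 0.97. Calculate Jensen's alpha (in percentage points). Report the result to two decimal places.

CAPM expected return = Rf + β(Rm − Rf) = 4.1% + 0.97 × (19.0% − 4.1%) = 4.1 + 0.97 × 14.90 = 18.5530%
Jensen's α = Rp − E[R] = 4.6% − 18.5530% = -13.9530

-13.95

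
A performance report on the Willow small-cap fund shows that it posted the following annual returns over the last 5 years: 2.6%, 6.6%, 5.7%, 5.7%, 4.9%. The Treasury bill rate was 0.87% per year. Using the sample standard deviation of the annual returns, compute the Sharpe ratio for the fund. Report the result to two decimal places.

Mean return μ = 25.50 / 5 = 5.1000%
Sample std dev = √[9.2600 / 4] = 1.5215%
Sharpe = (μ − rf) / σ = (5.1000 − 0.87) / 1.5215 = 4.2300 / 1.5215 = 2.7802

2.78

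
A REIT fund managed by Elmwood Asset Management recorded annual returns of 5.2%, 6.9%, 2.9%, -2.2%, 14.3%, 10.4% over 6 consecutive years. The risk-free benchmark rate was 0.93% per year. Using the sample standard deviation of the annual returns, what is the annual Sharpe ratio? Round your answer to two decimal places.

Mean return μ = 37.50 / 6 = 6.2500%
Σ(r − μ)² = (5.2 − 6.2500)² + (6.9 − 6.2500)² + … = 166.1750
σ = √[166.1750 / 5] = 5.7650%
Sharpe = (μ − rf) / σ = (6.2500 − 0.93) / 5.7650 = 5.3200 / 5.7650 = 0.9228

0.92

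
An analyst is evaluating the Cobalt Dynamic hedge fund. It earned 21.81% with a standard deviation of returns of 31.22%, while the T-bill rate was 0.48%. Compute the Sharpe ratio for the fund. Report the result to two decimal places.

Sharpe = (Rp − Rf) / σp = (21.81% − 0.48%) / 31.22% = 21.33% / 31.22% = 0.6832

0.68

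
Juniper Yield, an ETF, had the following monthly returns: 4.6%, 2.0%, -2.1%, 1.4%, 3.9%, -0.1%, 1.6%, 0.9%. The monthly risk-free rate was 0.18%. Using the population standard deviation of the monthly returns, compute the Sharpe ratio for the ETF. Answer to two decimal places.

0.68

μ = (4.6 + 2 − 2.1 + 1.4 + 3.9 − 0.1 + 1.6 + 0.9) / 8 = 12.20 / 8 = 1.5250%
Σ(r − μ)² = 31.5150; population σ = √(31.5150/8) = 1.9848%
Sharpe = (μ − rf) / σ = (1.5250 − 0.18) / 1.9848 = 1.3450 / 1.9848 = 0.6777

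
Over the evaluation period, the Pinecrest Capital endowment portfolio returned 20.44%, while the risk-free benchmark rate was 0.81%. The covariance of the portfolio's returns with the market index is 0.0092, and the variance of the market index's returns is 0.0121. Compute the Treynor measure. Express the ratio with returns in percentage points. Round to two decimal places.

β = Cov / Var = 0.0092 / 0.0121 = 0.7603
Treynor = (Rp − Rf) / β = (20.44% − 0.81%) / 0.7603 = 19.63 / 0.7603 = 25.8188

25.82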